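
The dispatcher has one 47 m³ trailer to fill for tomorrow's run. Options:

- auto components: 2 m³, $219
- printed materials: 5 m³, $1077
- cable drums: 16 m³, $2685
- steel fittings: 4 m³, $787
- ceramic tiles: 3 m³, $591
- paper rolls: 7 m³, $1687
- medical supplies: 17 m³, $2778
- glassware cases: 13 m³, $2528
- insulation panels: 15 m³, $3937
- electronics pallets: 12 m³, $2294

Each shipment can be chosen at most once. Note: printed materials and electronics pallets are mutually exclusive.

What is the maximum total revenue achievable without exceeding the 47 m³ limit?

10607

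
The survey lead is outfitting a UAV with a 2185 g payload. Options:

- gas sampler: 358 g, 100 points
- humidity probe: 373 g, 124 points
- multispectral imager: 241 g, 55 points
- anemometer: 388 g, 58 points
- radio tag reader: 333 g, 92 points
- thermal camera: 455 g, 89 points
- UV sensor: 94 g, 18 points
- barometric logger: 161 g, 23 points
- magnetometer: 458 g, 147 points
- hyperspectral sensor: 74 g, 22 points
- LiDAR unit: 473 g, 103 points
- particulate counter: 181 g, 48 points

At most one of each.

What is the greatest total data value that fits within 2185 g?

By data value per g: humidity probe 0.33, magnetometer 0.32, hyperspectral sensor 0.30, gas sampler 0.28 lead.
Filling by ratio: gas sampler + humidity probe + multispectral imager + radio tag reader + UV sensor + magnetometer + hyperspectral sensor + particulate counter for 606, with 73 g left unused.
Replace multispectral imager and UV sensor and hyperspectral sensor with LiDAR unit: the trade gains 8 net, giving 614 at 2176 g.

614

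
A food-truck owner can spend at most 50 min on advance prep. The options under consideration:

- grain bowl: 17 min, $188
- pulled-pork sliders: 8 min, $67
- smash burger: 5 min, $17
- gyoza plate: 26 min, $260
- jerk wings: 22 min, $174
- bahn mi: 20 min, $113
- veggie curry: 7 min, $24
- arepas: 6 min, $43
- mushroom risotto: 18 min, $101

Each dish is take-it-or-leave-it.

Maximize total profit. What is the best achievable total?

Ranking by ratio (profit/min): grain bowl 11.06, gyoza plate 10.00, pulled-pork sliders 8.38.
Taking grain bowl + gyoza plate + arepas: 49 min used, 491 in profit.
Every other selection either busts 50 min or fails to beat 491.

491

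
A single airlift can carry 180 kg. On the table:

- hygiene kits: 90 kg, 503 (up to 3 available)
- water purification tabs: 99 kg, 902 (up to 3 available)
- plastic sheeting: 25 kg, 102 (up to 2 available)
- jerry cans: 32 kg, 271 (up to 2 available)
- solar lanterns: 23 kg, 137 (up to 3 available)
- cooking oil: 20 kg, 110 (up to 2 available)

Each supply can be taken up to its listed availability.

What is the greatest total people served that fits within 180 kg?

1447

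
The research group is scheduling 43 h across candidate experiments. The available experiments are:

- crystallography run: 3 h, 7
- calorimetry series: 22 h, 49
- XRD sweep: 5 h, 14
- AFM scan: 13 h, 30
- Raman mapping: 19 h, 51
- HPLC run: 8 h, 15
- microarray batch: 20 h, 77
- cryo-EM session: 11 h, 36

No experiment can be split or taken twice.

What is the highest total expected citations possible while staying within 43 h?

135

Taking the top-ratio experiments first gives crystallography run + XRD sweep + microarray batch + cryo-EM session for 134 (39 h).
The 16 h tied up in XRD sweep and cryo-EM session is better spent on Raman mapping — total rises to 135 (42 h).
Crystallography run + HPLC run + microarray batch + cryo-EM session (42 h) also reaches 135 — a tie, but nothing goes higher.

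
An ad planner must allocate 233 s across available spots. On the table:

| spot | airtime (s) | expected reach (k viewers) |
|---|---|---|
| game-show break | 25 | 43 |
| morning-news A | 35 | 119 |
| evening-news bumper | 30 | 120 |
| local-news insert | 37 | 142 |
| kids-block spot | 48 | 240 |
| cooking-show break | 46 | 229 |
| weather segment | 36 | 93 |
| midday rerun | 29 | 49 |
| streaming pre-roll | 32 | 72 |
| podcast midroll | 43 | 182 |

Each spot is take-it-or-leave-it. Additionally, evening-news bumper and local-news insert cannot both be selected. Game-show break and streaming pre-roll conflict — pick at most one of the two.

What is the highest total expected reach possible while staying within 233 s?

Taking morning-news A + evening-news bumper + kids-block spot + cooking-show break + midday rerun + podcast midroll: 231 s used, 939 in expected reach.
That's the maximum — no feasible swap from here does better than 939.

939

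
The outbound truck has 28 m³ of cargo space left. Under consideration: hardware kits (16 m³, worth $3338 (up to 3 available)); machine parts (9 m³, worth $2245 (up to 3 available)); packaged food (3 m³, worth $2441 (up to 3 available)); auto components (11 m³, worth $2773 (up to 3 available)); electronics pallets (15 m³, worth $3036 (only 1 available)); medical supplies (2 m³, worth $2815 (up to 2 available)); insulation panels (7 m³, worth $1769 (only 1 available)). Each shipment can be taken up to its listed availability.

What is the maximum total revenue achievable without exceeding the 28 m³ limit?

15989

A density-first pass picks 3×packaged food + 2×medical supplies + insulation panels — 14722 at 20 m³.
Replace insulation panels with electronics pallets: the trade gains 1267 net, giving 15989 at 28 m³.
That's the maximum — no swap from here does better than 15989.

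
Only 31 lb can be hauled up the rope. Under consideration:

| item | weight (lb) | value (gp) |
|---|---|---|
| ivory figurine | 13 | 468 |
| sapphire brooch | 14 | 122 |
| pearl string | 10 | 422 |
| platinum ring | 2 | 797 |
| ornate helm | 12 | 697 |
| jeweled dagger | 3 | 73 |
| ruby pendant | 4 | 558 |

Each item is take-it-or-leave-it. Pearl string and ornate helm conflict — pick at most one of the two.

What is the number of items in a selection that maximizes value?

4

The maximum value within 31 lb is 2520.
For example ivory figurine + platinum ring + ornate helm + ruby pendant achieves it, using 31 lb.
Any selection reaching 2520 contains exactly 4 items.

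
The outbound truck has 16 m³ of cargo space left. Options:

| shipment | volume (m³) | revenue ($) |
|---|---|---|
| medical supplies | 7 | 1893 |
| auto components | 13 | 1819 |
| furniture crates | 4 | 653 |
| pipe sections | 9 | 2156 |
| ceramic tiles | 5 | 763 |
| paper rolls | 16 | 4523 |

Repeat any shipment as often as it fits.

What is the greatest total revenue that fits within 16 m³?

4523

Taking paper rolls: 16 m³ used, 4523 in revenue.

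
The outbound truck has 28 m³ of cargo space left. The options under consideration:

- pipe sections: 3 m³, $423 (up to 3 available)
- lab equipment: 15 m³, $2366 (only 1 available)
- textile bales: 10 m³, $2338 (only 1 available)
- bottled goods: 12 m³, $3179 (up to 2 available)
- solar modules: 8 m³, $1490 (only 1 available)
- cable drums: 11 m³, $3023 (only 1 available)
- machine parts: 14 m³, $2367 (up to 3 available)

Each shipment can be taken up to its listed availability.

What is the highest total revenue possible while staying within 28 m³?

Filling by ratio: pipe sections + bottled goods + cable drums for 6625, with 2 m³ left unused.
Dropping cable drums frees 11 m³; slotting in bottled goods (12 m³) lifts the total to 6781 at 27 m³.
That's the maximum — no swap from here does better than 6781.

6781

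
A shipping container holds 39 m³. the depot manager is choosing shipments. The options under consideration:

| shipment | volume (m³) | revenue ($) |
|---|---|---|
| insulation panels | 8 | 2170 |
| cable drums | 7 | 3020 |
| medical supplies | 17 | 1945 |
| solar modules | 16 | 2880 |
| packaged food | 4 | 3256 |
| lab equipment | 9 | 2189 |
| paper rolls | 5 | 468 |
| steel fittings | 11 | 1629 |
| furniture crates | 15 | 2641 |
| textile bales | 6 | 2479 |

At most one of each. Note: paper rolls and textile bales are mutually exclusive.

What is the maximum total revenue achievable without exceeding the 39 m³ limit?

13114

Taking insulation panels + cable drums + packaged food + lab equipment + textile bales: 34 m³ used, 13114 in revenue.
Next best is cable drums + packaged food + lab equipment + steel fittings + textile bales at 12573 (37 m³) — short by 541.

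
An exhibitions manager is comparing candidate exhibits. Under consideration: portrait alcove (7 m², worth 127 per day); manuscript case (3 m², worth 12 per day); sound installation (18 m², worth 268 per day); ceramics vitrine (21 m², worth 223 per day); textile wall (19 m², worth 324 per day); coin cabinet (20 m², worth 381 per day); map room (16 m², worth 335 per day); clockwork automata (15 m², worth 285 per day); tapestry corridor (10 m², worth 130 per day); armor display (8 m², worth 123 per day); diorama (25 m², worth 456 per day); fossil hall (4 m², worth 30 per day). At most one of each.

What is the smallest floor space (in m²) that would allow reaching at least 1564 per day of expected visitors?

Look for the lowest-floor combination reaching 1564.
Taking portrait alcove + coin cabinet + map room + clockwork automata + diorama gives 1584 (≥ 1564) for 83 m².
Any bundle with less than 83 m² falls short of 1564.

83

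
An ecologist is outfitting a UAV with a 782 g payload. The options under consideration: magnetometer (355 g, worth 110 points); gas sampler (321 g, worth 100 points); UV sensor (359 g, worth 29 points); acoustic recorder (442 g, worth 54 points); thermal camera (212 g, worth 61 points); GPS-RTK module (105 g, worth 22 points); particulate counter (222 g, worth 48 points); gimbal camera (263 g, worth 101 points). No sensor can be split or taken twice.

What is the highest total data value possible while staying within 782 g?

Density check — gimbal camera 0.38, gas sampler 0.31, magnetometer 0.31, thermal camera 0.29 are the best per g.
The ratio heuristic lands on gas sampler + GPS-RTK module + gimbal camera (223) but leaves 93 g idle.
Replace gas sampler with magnetometer: the trade gains 10 net, giving 233 at 723 g.
Next best is magnetometer + gas sampler + GPS-RTK module at 232 (781 g) — short by 1.

233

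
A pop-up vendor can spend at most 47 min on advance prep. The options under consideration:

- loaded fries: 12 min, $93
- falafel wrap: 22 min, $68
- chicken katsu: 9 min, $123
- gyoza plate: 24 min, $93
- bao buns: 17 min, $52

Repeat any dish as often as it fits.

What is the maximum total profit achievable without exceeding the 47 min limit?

Best packing: 5×chicken katsu — 45 min, 615 total.
Every other selection either busts 47 min or fails to beat 615.

615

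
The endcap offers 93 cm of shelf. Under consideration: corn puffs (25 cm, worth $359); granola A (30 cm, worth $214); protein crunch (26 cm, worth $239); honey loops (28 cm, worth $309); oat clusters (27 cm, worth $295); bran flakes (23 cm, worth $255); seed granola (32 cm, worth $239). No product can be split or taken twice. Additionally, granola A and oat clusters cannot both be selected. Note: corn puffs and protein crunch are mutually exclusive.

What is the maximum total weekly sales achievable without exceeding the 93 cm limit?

By weekly sales per cm: corn puffs 14.36, bran flakes 11.09, honey loops 11.04, oat clusters 10.93 lead.
Taking the top-ratio products first gives corn puffs + honey loops + bran flakes for 923 (76 cm).
The 23 cm tied up in bran flakes is better spent on oat clusters — total rises to 963 (80 cm).
An exhaustive check of the 128 subsets confirms 963.

963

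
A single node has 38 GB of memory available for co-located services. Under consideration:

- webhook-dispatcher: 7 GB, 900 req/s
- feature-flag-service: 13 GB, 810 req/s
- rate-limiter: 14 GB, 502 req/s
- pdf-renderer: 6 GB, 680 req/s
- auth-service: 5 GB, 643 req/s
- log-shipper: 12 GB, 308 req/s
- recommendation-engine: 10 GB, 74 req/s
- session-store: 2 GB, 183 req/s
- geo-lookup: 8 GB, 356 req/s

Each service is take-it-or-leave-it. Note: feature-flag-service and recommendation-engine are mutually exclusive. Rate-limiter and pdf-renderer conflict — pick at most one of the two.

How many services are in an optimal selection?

5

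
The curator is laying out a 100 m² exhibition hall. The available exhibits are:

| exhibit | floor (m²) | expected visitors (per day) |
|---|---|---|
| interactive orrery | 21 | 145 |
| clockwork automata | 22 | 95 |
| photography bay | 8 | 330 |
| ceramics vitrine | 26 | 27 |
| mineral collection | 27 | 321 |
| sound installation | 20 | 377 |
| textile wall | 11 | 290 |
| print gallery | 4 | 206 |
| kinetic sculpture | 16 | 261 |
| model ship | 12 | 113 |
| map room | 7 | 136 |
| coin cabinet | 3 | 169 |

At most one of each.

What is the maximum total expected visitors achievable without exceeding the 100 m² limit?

2090

Taking photography bay + mineral collection + sound installation + textile wall + print gallery + kinetic sculpture + map room + coin cabinet: 96 m² used, 2090 in expected visitors.
No other feasible combination exceeds 2090.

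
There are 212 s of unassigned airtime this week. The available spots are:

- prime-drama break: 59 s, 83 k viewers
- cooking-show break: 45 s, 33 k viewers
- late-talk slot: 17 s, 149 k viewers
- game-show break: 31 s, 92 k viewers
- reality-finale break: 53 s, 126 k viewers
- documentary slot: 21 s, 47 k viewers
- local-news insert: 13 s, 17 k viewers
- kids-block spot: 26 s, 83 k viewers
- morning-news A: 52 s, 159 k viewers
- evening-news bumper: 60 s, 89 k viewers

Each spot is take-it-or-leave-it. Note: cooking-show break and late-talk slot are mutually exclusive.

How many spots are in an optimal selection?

6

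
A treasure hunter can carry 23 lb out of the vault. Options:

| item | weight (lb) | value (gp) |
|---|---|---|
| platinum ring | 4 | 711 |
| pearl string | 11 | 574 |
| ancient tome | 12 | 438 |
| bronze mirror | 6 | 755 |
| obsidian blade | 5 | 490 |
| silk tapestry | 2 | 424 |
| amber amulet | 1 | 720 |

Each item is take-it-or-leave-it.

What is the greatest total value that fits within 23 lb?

3100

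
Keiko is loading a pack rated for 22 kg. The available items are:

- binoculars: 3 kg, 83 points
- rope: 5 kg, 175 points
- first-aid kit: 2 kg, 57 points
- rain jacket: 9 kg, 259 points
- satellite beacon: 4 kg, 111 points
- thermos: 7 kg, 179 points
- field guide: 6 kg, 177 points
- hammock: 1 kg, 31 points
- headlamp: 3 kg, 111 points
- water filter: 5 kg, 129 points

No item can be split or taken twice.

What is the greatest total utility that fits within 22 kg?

Greedy by ratio would take rope + first-aid kit + satellite beacon + field guide + hammock + headlamp: 21 kg used, total 662.
Dropping first-aid kit frees 2 kg; slotting in binoculars (3 kg) lifts the total to 688 at 22 kg.
Next best is rope + rain jacket + satellite beacon + hammock + headlamp at 687 (22 kg) — short by 1.

688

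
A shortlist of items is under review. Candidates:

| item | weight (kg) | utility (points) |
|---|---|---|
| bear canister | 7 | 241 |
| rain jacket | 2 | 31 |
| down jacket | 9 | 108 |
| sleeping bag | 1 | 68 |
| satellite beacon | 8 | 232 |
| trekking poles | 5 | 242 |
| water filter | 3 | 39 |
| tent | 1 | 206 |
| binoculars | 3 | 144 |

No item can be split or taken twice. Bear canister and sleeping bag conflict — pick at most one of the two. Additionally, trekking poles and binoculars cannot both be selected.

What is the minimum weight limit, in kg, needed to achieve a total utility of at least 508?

7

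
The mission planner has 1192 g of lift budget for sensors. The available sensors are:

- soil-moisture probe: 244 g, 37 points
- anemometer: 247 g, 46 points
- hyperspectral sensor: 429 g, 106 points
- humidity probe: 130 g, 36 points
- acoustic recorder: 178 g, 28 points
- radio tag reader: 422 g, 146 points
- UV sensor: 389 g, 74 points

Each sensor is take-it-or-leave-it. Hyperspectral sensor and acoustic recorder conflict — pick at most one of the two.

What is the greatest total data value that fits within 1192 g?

302

Best packing: anemometer + humidity probe + radio tag reader + UV sensor — 1188 g, 302 total.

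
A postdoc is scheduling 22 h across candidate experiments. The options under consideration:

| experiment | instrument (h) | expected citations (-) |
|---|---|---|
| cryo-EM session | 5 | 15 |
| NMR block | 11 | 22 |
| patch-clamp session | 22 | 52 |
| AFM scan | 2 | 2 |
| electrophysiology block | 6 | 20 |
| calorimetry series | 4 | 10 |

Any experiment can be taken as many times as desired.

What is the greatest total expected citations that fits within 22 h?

Taking 2×cryo-EM session + 2×electrophysiology block: 22 h used, 70 in expected citations.
Every other selection either busts 22 h or fails to beat 70.

70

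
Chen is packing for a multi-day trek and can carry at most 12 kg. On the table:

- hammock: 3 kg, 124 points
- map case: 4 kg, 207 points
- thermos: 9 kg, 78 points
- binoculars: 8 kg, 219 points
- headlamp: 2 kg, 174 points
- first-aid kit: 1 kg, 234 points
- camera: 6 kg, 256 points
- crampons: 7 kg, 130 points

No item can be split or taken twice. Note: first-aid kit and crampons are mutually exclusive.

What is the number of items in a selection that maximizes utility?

The maximum utility within 12 kg is 788.
For example hammock + headlamp + first-aid kit + camera achieves it, using 12 kg.
All optima have 4 items.

4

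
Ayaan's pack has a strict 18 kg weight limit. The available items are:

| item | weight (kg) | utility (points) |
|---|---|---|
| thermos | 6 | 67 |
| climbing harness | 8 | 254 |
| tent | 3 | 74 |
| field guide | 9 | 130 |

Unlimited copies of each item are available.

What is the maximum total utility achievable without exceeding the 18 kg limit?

Taking 2×climbing harness: 16 kg used, 508 in utility.
Nothing else within 18 kg beats 508.

508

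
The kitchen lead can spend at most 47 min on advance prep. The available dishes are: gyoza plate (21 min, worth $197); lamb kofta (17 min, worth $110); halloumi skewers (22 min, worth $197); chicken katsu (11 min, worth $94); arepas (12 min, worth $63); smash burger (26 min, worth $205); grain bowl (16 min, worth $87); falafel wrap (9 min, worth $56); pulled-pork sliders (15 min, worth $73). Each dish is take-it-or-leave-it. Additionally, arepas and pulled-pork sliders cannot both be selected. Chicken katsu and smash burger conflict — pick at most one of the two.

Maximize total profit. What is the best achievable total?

402

By profit per min: gyoza plate 9.38, halloumi skewers 8.95, chicken katsu 8.55 lead.
The ratio heuristic lands on gyoza plate + halloumi skewers (394) but leaves 4 min idle.
Replace halloumi skewers with smash burger: the trade gains 8 net, giving 402 at 47 min.
Next best is gyoza plate + halloumi skewers at 394 (43 min) — short by 8.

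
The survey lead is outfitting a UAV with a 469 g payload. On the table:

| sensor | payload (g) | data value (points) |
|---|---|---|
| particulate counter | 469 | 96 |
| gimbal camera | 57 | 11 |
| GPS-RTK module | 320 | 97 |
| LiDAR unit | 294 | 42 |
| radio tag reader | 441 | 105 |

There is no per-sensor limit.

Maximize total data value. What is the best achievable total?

119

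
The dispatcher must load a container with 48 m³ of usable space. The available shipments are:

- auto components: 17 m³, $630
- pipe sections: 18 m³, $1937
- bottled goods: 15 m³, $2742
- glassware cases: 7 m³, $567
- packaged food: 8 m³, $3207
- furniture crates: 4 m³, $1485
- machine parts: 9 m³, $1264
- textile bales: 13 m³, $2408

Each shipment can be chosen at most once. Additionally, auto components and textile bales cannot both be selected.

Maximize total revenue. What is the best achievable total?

10409

Taking bottled goods + glassware cases + packaged food + furniture crates + textile bales: 47 m³ used, 10409 in revenue.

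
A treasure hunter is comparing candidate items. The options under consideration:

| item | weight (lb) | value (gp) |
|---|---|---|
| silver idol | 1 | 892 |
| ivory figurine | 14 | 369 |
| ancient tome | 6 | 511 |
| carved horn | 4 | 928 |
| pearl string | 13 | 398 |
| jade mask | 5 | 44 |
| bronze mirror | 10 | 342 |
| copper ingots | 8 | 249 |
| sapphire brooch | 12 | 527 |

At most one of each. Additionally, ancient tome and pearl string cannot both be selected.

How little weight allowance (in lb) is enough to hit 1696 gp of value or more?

Need the lightest bundle worth ≥ 1696.
Taking silver idol + carved horn gives 1820 (≥ 1696) for 5 lb.
Below 5 lb the best achievable stays under 1696.

5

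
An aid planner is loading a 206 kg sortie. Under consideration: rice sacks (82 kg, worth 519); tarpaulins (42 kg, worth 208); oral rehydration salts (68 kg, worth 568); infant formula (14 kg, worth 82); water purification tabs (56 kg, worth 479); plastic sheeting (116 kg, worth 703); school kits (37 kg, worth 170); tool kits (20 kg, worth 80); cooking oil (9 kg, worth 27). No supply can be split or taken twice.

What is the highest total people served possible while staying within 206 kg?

1566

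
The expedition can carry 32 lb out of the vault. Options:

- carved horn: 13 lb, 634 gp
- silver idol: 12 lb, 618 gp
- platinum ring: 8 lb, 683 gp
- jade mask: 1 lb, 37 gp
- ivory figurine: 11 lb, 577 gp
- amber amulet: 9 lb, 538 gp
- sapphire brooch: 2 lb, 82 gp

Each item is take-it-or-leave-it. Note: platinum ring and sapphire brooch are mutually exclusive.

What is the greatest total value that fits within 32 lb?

1915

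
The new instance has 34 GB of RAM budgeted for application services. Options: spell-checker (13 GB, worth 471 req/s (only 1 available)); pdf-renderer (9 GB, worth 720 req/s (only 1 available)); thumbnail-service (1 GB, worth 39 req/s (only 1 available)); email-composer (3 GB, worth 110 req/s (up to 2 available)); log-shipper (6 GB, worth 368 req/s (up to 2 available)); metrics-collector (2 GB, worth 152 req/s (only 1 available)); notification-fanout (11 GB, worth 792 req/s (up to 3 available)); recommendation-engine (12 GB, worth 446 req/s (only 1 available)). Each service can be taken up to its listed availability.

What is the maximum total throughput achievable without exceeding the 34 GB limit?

2495

Pdf-renderer + thumbnail-service + metrics-collector + 2×notification-fanout uses 34 of the 34 GB and totals 2495.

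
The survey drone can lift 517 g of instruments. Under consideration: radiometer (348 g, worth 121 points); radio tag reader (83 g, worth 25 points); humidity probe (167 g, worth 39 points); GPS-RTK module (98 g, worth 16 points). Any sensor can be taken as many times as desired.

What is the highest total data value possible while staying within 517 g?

171

Best packing: radiometer + 2×radio tag reader — 514 g, 171 total.
That's the maximum — no swap from here does better than 171.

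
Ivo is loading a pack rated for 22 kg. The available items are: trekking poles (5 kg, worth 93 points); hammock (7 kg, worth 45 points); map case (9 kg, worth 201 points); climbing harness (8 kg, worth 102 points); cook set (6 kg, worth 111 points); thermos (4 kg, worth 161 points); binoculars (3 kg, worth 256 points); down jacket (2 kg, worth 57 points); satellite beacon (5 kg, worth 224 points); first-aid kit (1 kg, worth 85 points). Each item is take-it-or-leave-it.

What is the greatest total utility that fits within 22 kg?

927

Greedy by ratio would take trekking poles + thermos + binoculars + down jacket + satellite beacon + first-aid kit: 20 kg used, total 876.
Dropping trekking poles and down jacket frees 7 kg; slotting in map case (9 kg) lifts the total to 927 at 22 kg.
Next best is cook set + thermos + binoculars + down jacket + satellite beacon + first-aid kit at 894 (21 kg) — short by 33.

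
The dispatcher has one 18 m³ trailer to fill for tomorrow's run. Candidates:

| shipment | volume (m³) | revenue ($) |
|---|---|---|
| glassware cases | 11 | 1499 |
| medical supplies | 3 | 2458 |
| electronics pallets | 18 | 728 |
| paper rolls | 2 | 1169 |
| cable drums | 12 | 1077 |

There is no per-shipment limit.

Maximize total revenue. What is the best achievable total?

Taking 6×medical supplies: 18 m³ used, 14748 in revenue.
Nothing else within 18 m³ beats 14748.

14748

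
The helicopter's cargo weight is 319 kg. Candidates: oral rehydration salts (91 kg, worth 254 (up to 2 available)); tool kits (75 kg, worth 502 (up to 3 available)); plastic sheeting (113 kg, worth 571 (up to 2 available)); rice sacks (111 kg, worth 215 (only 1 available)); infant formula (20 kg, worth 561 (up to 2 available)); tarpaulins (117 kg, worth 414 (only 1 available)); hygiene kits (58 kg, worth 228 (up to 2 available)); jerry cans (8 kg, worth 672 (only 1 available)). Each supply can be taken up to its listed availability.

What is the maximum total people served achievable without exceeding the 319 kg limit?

Greedy by ratio would take 3×tool kits + 2×infant formula + jerry cans: 273 kg used, total 3300.
The 75 kg tied up in tool kits is better spent on plastic sheeting — total rises to 3369 (311 kg).
No other feasible combination exceeds 3369.

3369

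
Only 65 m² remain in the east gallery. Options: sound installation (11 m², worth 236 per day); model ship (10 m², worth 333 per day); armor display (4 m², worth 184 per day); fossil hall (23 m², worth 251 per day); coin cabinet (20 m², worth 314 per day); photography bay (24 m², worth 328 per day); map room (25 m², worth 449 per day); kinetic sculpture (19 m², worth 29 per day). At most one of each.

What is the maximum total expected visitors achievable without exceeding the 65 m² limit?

1294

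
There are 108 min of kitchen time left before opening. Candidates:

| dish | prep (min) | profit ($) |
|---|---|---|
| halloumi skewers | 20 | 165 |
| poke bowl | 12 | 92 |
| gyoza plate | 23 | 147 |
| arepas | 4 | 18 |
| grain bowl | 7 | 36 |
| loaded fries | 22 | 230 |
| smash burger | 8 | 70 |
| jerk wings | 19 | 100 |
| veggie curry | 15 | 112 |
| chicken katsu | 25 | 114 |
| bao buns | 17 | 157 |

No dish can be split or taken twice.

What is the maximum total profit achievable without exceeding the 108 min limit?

881

A density-first pass picks halloumi skewers + poke bowl + arepas + grain bowl + loaded fries + smash burger + veggie curry + bao buns — 880 at 105 min.
The 23 min tied up in poke bowl and arepas and grain bowl is better spent on gyoza plate — total rises to 881 (105 min).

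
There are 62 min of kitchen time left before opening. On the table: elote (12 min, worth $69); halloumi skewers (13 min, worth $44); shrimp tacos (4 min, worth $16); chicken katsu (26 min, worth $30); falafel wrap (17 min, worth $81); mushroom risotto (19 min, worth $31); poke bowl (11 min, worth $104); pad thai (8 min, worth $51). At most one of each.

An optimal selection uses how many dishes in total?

5

The maximum profit within 62 min is 349.
elote + halloumi skewers + falafel wrap + poke bowl + pad thai hits 349 at 61 min.
Any selection reaching 349 contains exactly 5 dishes.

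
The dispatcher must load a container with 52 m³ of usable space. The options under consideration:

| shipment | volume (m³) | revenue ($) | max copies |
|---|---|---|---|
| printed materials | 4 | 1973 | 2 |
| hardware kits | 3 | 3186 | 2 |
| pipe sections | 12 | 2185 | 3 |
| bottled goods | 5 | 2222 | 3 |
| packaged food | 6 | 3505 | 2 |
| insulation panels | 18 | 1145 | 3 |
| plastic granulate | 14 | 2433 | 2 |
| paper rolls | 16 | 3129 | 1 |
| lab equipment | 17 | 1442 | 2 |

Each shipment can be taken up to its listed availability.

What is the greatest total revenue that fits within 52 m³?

By revenue per m³: hardware kits 1062.00, packaged food 584.17, printed materials 493.25 lead.
Filling by ratio: 2×printed materials + 2×hardware kits + 3×bottled goods + 2×packaged food for 23994, with 11 m³ left unused.
The 5 m³ tied up in bottled goods is better spent on paper rolls — total rises to 24901 (52 m³).
That's the maximum — no swap from here does better than 24901.

24901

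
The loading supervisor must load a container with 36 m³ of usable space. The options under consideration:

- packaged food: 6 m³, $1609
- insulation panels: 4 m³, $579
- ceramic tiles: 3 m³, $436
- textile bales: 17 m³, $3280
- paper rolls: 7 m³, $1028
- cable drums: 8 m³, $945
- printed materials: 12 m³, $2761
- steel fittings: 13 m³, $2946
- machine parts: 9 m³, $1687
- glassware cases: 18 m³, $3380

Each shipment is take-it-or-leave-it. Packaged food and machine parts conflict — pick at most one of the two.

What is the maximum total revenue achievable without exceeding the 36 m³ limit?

Ranking by ratio (revenue/m³): packaged food 268.17, printed materials 230.08, steel fittings 226.62, textile bales 192.94.
A density-first pass picks packaged food + ceramic tiles + printed materials + steel fittings — 7752 at 34 m³.
The 3 m³ tied up in ceramic tiles is better spent on insulation panels — total rises to 7895 (35 m³).
The closest alternative, packaged food + textile bales + steel fittings, reaches only 7835.

7895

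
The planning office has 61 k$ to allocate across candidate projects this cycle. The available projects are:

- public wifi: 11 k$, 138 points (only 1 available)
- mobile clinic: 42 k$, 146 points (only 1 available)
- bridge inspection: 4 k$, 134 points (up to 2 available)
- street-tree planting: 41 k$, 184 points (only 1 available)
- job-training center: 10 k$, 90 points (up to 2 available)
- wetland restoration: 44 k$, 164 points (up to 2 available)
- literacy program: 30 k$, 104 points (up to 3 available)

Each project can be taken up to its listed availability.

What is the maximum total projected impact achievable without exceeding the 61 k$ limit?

600

Ranking by ratio (projected impact/k$): bridge inspection 33.50, public wifi 12.55, job-training center 9.00, street-tree planting 4.49.
Filling by ratio: public wifi + 2×bridge inspection + 2×job-training center for 586, with 22 k$ left unused.
Replace job-training center with literacy program: the trade gains 14 net, giving 600 at 59 k$.
No other feasible combination exceeds 600.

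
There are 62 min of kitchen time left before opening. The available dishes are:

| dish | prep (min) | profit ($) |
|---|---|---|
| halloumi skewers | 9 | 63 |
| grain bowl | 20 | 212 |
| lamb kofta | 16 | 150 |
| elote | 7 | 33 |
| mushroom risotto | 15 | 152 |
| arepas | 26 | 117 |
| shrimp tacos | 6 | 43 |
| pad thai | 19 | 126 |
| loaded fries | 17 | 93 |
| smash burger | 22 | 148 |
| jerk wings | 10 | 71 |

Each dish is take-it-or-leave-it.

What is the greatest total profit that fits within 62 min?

Ranking by ratio (profit/min): grain bowl 10.60, mushroom risotto 10.13, lamb kofta 9.38.
Taking the top-ratio dishes first gives grain bowl + lamb kofta + mushroom risotto + shrimp tacos for 557 (57 min).
The 6 min tied up in shrimp tacos is better spent on jerk wings — total rises to 585 (61 min).

585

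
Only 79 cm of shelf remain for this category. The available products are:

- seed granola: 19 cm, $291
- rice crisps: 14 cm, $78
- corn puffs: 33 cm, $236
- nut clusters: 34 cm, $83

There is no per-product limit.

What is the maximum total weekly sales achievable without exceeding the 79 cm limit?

1164

The ratio ordering already packs tightly: 4×seed granola, 76 cm, 1164.
The spare 3 cm is too small for any remaining product, and no exchange beats 1164.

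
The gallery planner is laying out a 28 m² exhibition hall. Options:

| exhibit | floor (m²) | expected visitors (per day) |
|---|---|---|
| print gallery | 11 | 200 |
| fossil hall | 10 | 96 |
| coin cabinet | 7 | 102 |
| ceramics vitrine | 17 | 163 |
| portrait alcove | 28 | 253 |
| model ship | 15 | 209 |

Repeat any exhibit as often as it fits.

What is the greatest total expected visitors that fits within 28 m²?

Taking the top-ratio exhibits first gives 2×print gallery for 400 (22 m²).
Dropping print gallery frees 11 m²; slotting in model ship (15 m²) lifts the total to 409 at 26 m².
The spare 2 m² is too small for any remaining exhibit, and no exchange beats 409.

409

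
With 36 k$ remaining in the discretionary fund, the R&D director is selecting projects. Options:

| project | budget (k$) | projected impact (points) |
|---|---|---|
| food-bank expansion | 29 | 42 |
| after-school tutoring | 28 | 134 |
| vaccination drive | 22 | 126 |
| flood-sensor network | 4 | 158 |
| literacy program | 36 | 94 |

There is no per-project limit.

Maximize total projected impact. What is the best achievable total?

Taking 9×flood-sensor network: 36 k$ used, 1422 in projected impact.

1422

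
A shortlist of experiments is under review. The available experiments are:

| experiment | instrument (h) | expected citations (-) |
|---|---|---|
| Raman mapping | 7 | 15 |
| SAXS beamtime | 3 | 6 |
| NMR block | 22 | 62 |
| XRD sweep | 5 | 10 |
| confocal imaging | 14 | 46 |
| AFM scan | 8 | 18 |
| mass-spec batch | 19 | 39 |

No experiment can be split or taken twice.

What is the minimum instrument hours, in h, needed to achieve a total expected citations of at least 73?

27

Minimise h subject to total expected citations ≥ 73.
XRD sweep + confocal imaging + AFM scan: 74 expected citations at 27 h.
Any bundle with less than 27 h falls short of 73.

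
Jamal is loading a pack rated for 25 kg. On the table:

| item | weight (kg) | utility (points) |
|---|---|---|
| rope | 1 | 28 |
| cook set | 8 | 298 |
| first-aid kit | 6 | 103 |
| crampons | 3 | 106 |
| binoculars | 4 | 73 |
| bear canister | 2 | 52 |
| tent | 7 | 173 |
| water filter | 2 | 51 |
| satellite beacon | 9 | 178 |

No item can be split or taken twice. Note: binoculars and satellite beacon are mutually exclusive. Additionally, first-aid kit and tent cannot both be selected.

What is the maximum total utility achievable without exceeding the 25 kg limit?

730

Density check — cook set 37.25, crampons 35.33, rope 28.00 are the best per kg.
Filling by ratio: rope + cook set + crampons + bear canister + tent + water filter for 708, with 2 kg left unused.
Replace water filter with binoculars: the trade gains 22 net, giving 730 at 25 kg.
Next best is rope + cook set + crampons + binoculars + tent + water filter at 729 (25 kg) — short by 1.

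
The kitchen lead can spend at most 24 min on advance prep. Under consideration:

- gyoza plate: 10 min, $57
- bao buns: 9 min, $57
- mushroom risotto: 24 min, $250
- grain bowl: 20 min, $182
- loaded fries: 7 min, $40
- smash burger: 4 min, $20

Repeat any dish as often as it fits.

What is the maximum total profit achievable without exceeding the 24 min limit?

Mushroom risotto uses 24 of the 24 min and totals 250.
Nothing else within 24 min beats 250.

250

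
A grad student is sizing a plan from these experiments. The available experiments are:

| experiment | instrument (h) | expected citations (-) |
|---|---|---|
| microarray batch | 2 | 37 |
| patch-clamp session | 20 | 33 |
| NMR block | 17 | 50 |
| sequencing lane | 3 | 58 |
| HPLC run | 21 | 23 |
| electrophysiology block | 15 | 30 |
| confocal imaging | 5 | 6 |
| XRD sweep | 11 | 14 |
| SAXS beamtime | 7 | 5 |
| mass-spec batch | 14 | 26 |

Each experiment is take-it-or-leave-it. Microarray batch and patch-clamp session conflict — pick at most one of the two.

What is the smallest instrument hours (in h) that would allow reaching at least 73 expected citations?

5

Need the lightest bundle worth ≥ 73.
microarray batch + sequencing lane: 95 expected citations at 5 h.
No combination under 5 h hits 73.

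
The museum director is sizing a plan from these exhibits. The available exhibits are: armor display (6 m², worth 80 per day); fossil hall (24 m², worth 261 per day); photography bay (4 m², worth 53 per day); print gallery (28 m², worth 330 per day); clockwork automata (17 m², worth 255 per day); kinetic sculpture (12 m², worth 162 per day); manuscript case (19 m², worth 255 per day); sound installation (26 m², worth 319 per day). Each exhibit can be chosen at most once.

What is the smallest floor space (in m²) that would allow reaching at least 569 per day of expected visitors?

Look for the lowest-floor combination reaching 569.
armor display + clockwork automata + manuscript case: 590 expected visitors at 42 m².
No combination under 42 m² hits 569.

42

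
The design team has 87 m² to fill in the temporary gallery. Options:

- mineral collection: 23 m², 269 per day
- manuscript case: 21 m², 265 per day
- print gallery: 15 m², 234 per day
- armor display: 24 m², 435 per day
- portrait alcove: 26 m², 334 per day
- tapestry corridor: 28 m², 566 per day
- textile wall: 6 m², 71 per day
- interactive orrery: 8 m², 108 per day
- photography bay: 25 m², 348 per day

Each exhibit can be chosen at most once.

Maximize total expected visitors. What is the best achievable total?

1457

The ratio heuristic lands on print gallery + armor display + tapestry corridor + textile wall + interactive orrery (1414) but leaves 6 m² idle.
Dropping print gallery and textile wall frees 21 m²; slotting in photography bay (25 m²) lifts the total to 1457 at 85 m².
The spare 2 m² is too small for any remaining exhibit, and no exchange beats 1457.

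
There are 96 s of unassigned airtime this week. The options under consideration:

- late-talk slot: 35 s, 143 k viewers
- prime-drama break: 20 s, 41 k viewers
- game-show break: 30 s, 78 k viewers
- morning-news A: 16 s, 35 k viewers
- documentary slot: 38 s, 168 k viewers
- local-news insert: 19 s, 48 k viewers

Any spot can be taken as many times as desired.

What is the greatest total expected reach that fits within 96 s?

2×documentary slot + local-news insert uses 95 of the 96 s and totals 384.
No other feasible combination exceeds 384.

384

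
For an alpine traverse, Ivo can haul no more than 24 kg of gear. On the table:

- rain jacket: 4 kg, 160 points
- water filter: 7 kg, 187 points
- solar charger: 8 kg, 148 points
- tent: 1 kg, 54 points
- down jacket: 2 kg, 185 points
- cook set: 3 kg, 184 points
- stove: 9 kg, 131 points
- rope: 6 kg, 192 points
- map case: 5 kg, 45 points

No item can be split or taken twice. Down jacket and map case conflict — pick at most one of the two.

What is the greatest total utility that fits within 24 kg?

962

By utility per kg: down jacket 92.50, cook set 61.33, tent 54.00 lead.
Taking rain jacket + water filter + tent + down jacket + cook set + rope: 23 kg used, 962 in utility.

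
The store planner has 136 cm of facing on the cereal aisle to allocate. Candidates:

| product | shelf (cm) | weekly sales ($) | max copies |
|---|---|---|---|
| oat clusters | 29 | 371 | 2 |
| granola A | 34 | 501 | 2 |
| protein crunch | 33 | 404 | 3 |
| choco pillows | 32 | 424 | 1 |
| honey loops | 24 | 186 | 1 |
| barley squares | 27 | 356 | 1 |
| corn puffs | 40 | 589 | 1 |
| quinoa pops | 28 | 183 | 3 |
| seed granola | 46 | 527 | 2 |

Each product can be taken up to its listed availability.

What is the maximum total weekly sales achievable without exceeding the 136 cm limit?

1947

The ratio ordering already packs tightly: 2×granola A + barley squares + corn puffs, 135 cm, 1947.
The spare 1 cm is too small for any remaining product, and no exchange beats 1947.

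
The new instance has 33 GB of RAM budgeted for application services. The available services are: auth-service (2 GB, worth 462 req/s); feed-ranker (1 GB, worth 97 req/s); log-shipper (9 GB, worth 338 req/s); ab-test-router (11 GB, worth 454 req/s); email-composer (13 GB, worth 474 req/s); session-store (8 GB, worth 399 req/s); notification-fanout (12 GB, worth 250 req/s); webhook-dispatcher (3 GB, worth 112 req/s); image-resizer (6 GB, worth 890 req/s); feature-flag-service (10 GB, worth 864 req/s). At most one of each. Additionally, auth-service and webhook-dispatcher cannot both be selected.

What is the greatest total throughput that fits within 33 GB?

Ranking by ratio (throughput/GB): auth-service 231.00, image-resizer 148.33, feed-ranker 97.00.
Best packing: auth-service + feed-ranker + email-composer + image-resizer + feature-flag-service — 32 GB, 2787 total.
An exhaustive check of the 1024 subsets confirms 2787.

2787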